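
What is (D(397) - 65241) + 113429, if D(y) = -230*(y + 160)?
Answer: -79922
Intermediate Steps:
D(y) = -36800 - 230*y (D(y) = -230*(160 + y) = -36800 - 230*y)
(D(397) - 65241) + 113429 = ((-36800 - 230*397) - 65241) + 113429 = ((-36800 - 91310) - 65241) + 113429 = (-128110 - 65241) + 113429 = -193351 + 113429 = -79922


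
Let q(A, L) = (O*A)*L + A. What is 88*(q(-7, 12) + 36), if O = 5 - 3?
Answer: -12232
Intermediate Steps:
O = 2
q(A, L) = A + 2*A*L (q(A, L) = (2*A)*L + A = 2*A*L + A = A + 2*A*L)
88*(q(-7, 12) + 36) = 88*(-7*(1 + 2*12) + 36) = 88*(-7*(1 + 24) + 36) = 88*(-7*25 + 36) = 88*(-175 + 36) = 88*(-139) = -12232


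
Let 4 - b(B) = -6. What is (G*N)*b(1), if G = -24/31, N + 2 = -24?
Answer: 6240/31 ≈ 201.29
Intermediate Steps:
N = -26 (N = -2 - 24 = -26)
b(B) = 10 (b(B) = 4 - 1*(-6) = 4 + 6 = 10)
G = -24/31 (G = -24*1/31 = -24/31 ≈ -0.77419)
(G*N)*b(1) = -24/31*(-26)*10 = (624/31)*10 = 6240/31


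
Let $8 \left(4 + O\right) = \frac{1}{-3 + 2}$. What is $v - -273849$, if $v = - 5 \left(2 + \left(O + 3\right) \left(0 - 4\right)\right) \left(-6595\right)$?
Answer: $\frac{976373}{2} \approx 4.8819 \cdot 10^{5}$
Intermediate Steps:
$O = - \frac{33}{8}$ ($O = -4 + \frac{1}{8 \left(-3 + 2\right)} = -4 + \frac{1}{8 \left(-1\right)} = -4 + \frac{1}{8} \left(-1\right) = -4 - \frac{1}{8} = - \frac{33}{8} \approx -4.125$)
$v = \frac{428675}{2}$ ($v = - 5 \left(2 + \left(- \frac{33}{8} + 3\right) \left(0 - 4\right)\right) \left(-6595\right) = - 5 \left(2 - - \frac{9}{2}\right) \left(-6595\right) = - 5 \left(2 + \frac{9}{2}\right) \left(-6595\right) = \left(-5\right) \frac{13}{2} \left(-6595\right) = \left(- \frac{65}{2}\right) \left(-6595\right) = \frac{428675}{2} \approx 2.1434 \cdot 10^{5}$)
$v - -273849 = \frac{428675}{2} - -273849 = \frac{428675}{2} + 273849 = \frac{976373}{2}$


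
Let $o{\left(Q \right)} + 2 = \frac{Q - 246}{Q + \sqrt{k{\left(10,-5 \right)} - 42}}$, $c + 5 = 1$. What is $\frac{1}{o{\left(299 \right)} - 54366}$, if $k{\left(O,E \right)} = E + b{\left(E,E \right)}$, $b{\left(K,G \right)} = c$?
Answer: $\frac{- \sqrt{51} + 299 i}{- 16255979 i + 54368 \sqrt{51}} \approx -1.8393 \cdot 10^{-5} + 1.4315 \cdot 10^{-12} i$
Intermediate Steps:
$c = -4$ ($c = -5 + 1 = -4$)
$b{\left(K,G \right)} = -4$
$k{\left(O,E \right)} = -4 + E$ ($k{\left(O,E \right)} = E - 4 = -4 + E$)
$o{\left(Q \right)} = -2 + \frac{-246 + Q}{Q + i \sqrt{51}}$ ($o{\left(Q \right)} = -2 + \frac{Q - 246}{Q + \sqrt{\left(-4 - 5\right) - 42}} = -2 + \frac{-246 + Q}{Q + \sqrt{-9 - 42}} = -2 + \frac{-246 + Q}{Q + \sqrt{-51}} = -2 + \frac{-246 + Q}{Q + i \sqrt{51}}$)
$\frac{1}{o{\left(299 \right)} - 54366} = \frac{1}{\frac{-246 - 299 - 2 i \sqrt{51}}{299 + i \sqrt{51}} - 54366} = \frac{1}{\frac{-545 - 2 i \sqrt{51}}{299 + i \sqrt{51}} - 54366} = \frac{1}{-54366 + \frac{-545 - 2 i \sqrt{51}}{299 + i \sqrt{51}}}$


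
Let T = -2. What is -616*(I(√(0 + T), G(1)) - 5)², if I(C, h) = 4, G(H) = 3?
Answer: -616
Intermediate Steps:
-616*(I(√(0 + T), G(1)) - 5)² = -616*(4 - 5)² = -616*(-1)² = -616*1 = -616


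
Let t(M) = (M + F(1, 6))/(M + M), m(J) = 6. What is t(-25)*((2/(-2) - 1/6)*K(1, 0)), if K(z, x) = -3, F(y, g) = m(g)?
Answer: 133/100 ≈ 1.3300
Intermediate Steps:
F(y, g) = 6
t(M) = (6 + M)/(2*M) (t(M) = (M + 6)/(M + M) = (6 + M)/((2*M)) = (6 + M)*(1/(2*M)) = (6 + M)/(2*M))
t(-25)*((2/(-2) - 1/6)*K(1, 0)) = ((1/2)*(6 - 25)/(-25))*((2/(-2) - 1/6)*(-3)) = ((1/2)*(-1/25)*(-19))*((2*(-1/2) - 1*1/6)*(-3)) = 19*((-1 - 1/6)*(-3))/50 = 19*(-7/6*(-3))/50 = (19/50)*(7/2) = 133/100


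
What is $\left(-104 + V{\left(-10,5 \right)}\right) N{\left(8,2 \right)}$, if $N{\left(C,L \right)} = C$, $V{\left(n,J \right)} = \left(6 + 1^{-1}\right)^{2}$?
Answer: $-440$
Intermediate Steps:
$V{\left(n,J \right)} = 49$ ($V{\left(n,J \right)} = \left(6 + 1\right)^{2} = 7^{2} = 49$)
$\left(-104 + V{\left(-10,5 \right)}\right) N{\left(8,2 \right)} = \left(-104 + 49\right) 8 = \left(-55\right) 8 = -440$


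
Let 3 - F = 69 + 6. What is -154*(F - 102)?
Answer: 26796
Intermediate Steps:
F = -72 (F = 3 - (69 + 6) = 3 - 1*75 = 3 - 75 = -72)
-154*(F - 102) = -154*(-72 - 102) = -154*(-174) = 26796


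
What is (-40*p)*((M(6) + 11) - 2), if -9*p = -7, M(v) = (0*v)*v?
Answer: -280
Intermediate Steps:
M(v) = 0 (M(v) = 0*v = 0)
p = 7/9 (p = -1/9*(-7) = 7/9 ≈ 0.77778)
(-40*p)*((M(6) + 11) - 2) = (-40*7/9)*((0 + 11) - 2) = -280*(11 - 2)/9 = -280/9*9 = -280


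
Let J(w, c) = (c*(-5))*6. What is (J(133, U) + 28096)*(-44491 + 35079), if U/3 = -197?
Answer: -431314312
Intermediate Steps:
U = -591 (U = 3*(-197) = -591)
J(w, c) = -30*c (J(w, c) = -5*c*6 = -30*c)
(J(133, U) + 28096)*(-44491 + 35079) = (-30*(-591) + 28096)*(-44491 + 35079) = (17730 + 28096)*(-9412) = 45826*(-9412) = -431314312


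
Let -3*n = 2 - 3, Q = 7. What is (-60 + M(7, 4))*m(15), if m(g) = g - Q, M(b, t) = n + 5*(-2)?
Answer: -1672/3 ≈ -557.33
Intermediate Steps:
n = ⅓ (n = -(2 - 3)/3 = -⅓*(-1) = ⅓ ≈ 0.33333)
M(b, t) = -29/3 (M(b, t) = ⅓ + 5*(-2) = ⅓ - 10 = -29/3)
m(g) = -7 + g (m(g) = g - 1*7 = g - 7 = -7 + g)
(-60 + M(7, 4))*m(15) = (-60 - 29/3)*(-7 + 15) = -209/3*8 = -1672/3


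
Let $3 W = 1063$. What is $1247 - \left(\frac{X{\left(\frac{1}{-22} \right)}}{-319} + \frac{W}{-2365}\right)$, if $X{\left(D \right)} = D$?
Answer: $\frac{5645360219}{4526610} \approx 1247.2$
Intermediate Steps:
$W = \frac{1063}{3}$ ($W = \frac{1}{3} \cdot 1063 = \frac{1063}{3} \approx 354.33$)
$1247 - \left(\frac{X{\left(\frac{1}{-22} \right)}}{-319} + \frac{W}{-2365}\right) = 1247 - \left(\frac{1}{\left(-22\right) \left(-319\right)} + \frac{1063}{3 \left(-2365\right)}\right) = 1247 - \left(\left(- \frac{1}{22}\right) \left(- \frac{1}{319}\right) + \frac{1063}{3} \left(- \frac{1}{2365}\right)\right) = 1247 - \left(\frac{1}{7018} - \frac{1063}{7095}\right) = 1247 - - \frac{677549}{4526610} = 1247 + \frac{677549}{4526610} = \frac{5645360219}{4526610}$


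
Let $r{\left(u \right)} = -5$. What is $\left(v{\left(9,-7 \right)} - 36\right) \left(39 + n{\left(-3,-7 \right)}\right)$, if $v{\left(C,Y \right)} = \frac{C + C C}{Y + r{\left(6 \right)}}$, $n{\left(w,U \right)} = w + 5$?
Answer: $- \frac{3567}{2} \approx -1783.5$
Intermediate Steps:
$n{\left(w,U \right)} = 5 + w$
$v{\left(C,Y \right)} = \frac{C + C^{2}}{-5 + Y}$ ($v{\left(C,Y \right)} = \frac{C + C C}{Y - 5} = \frac{C + C^{2}}{-5 + Y}$)
$\left(v{\left(9,-7 \right)} - 36\right) \left(39 + n{\left(-3,-7 \right)}\right) = \left(\frac{9 \left(1 + 9\right)}{-5 - 7} - 36\right) \left(39 + \left(5 - 3\right)\right) = \left(9 \frac{1}{-12} \cdot 10 - 36\right) \left(39 + 2\right) = \left(9 \left(- \frac{1}{12}\right) 10 - 36\right) 41 = \left(- \frac{15}{2} - 36\right) 41 = \left(- \frac{87}{2}\right) 41 = - \frac{3567}{2}$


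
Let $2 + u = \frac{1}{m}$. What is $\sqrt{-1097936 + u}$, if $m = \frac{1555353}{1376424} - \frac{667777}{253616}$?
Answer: $\frac{i \sqrt{19274354602675609731170}}{132495425} \approx 1047.8 i$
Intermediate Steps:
$m = - \frac{662477125}{440761552}$ ($m = 1555353 \cdot \frac{1}{1376424} - \frac{60707}{23056} = \frac{172817}{152936} - \frac{60707}{23056} = - \frac{662477125}{440761552} \approx -1.503$)
$u = - \frac{1765715802}{662477125}$ ($u = -2 + \frac{1}{- \frac{662477125}{440761552}} = -2 - \frac{440761552}{662477125} = - \frac{1765715802}{662477125} \approx -2.6653$)
$\sqrt{-1097936 + u} = \sqrt{-1097936 - \frac{1765715802}{662477125}} = \sqrt{- \frac{727359250429802}{662477125}} = \frac{i \sqrt{19274354602675609731170}}{132495425}$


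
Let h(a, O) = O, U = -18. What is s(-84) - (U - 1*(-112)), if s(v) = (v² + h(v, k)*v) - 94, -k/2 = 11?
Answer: 8716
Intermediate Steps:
k = -22 (k = -2*11 = -22)
s(v) = -94 + v² - 22*v (s(v) = (v² - 22*v) - 94 = -94 + v² - 22*v)
s(-84) - (U - 1*(-112)) = (-94 + (-84)² - 22*(-84)) - (-18 - 1*(-112)) = (-94 + 7056 + 1848) - (-18 + 112) = 8810 - 1*94 = 8810 - 94 = 8716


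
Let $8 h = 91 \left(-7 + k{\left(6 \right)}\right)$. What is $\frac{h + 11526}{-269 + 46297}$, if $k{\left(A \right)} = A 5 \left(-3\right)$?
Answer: $\frac{83381}{368224} \approx 0.22644$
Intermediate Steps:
$k{\left(A \right)} = - 15 A$ ($k{\left(A \right)} = 5 A \left(-3\right) = - 15 A$)
$h = - \frac{8827}{8}$ ($h = \frac{91 \left(-7 - 90\right)}{8} = \frac{91 \left(-97\right)}{8} = \frac{1}{8} \left(-8827\right) = - \frac{8827}{8} \approx -1103.4$)
$\frac{h + 11526}{-269 + 46297} = \frac{- \frac{8827}{8} + 11526}{-269 + 46297} = \frac{83381}{8 \cdot 46028} = \frac{83381}{8} \cdot \frac{1}{46028} = \frac{83381}{368224}$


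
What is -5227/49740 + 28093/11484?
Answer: 55721623/23800590 ≈ 2.3412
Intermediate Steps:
-5227/49740 + 28093/11484 = 55721623/23800590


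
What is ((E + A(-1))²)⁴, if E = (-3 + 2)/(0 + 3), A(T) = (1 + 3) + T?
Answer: 16777216/6561 ≈ 2557.1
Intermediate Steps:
A(T) = 4 + T
E = -⅓ (E = -1/3 = -1*⅓ = -⅓ ≈ -0.33333)
((E + A(-1))²)⁴ = ((-⅓ + (4 - 1))²)⁴ = ((-⅓ + 3)²)⁴ = ((8/3)²)⁴ = (64/9)⁴ = 16777216/6561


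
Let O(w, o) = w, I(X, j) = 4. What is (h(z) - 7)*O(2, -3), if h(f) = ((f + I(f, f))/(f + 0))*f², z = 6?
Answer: 106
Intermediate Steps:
h(f) = f*(4 + f) (h(f) = ((f + 4)/(f + 0))*f² = ((4 + f)/f)*f² = f*(4 + f))
(h(z) - 7)*O(2, -3) = (6*(4 + 6) - 7)*2 = (6*10 - 7)*2 = (60 - 7)*2 = 53*2 = 106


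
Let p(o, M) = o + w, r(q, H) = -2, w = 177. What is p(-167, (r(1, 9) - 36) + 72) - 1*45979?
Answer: -45969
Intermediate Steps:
p(o, M) = 177 + o (p(o, M) = o + 177 = 177 + o)
p(-167, (r(1, 9) - 36) + 72) - 1*45979 = (177 - 167) - 1*45979 = 10 - 45979 = -45969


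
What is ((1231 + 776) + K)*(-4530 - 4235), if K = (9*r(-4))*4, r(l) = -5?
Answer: -16013655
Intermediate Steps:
K = -180 (K = (9*(-5))*4 = -45*4 = -180)
((1231 + 776) + K)*(-4530 - 4235) = ((1231 + 776) - 180)*(-4530 - 4235) = (2007 - 180)*(-8765) = 1827*(-8765) = -16013655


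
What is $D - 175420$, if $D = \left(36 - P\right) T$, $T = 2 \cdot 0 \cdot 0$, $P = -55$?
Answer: $-175420$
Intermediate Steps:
$T = 0$ ($T = 0 \cdot 0 = 0$)
$D = 0$ ($D = \left(36 - -55\right) 0 = \left(36 + 55\right) 0 = 91 \cdot 0 = 0$)
$D - 175420 = 0 - 175420 = -175420$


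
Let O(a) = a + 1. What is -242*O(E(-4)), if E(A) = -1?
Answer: 0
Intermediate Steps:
O(a) = 1 + a
-242*O(E(-4)) = -242*(1 - 1) = -242*0 = 0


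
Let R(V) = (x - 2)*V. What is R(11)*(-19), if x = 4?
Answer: -418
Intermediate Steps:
R(V) = 2*V (R(V) = (4 - 2)*V = 2*V)
R(11)*(-19) = (2*11)*(-19) = 22*(-19) = -418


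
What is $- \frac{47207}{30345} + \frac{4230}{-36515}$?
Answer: $- \frac{370424591}{221609535} \approx -1.6715$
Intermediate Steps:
$- \frac{47207}{30345} + \frac{4230}{-36515} = \left(-47207\right) \frac{1}{30345} + 4230 \left(- \frac{1}{36515}\right) = - \frac{47207}{30345} - \frac{846}{7303} = - \frac{370424591}{221609535}$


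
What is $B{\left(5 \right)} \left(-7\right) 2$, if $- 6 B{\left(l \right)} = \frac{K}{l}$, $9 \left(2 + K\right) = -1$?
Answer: $- \frac{133}{135} \approx -0.98519$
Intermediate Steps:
$K = - \frac{19}{9}$ ($K = -2 + \frac{1}{9} \left(-1\right) = -2 - \frac{1}{9} = - \frac{19}{9} \approx -2.1111$)
$B{\left(l \right)} = \frac{19}{54 l}$ ($B{\left(l \right)} = - \frac{\left(- \frac{19}{9}\right) \frac{1}{l}}{6} = \frac{19}{54 l}$)
$B{\left(5 \right)} \left(-7\right) 2 = \frac{19}{54 \cdot 5} \left(-7\right) 2 = \frac{19}{54} \cdot \frac{1}{5} \left(-7\right) 2 = \frac{19}{270} \left(-7\right) 2 = \left(- \frac{133}{270}\right) 2 = - \frac{133}{135}$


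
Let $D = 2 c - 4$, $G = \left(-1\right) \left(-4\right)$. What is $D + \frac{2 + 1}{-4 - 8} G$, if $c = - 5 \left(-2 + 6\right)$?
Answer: $-45$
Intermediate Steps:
$G = 4$
$c = -20$ ($c = \left(-5\right) 4 = -20$)
$D = -44$ ($D = 2 \left(-20\right) - 4 = -40 - 4 = -44$)
$D + \frac{2 + 1}{-4 - 8} G = -44 + \frac{2 + 1}{-4 - 8} \cdot 4 = -44 + \frac{3}{-4 - 8} \cdot 4 = -44 + \frac{3}{-12} \cdot 4 = -44 + 3 \left(- \frac{1}{12}\right) 4 = -44 - 1 = -45$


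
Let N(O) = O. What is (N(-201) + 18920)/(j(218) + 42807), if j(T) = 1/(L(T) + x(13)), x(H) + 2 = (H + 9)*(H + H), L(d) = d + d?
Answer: 18831314/43063843 ≈ 0.43729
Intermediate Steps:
L(d) = 2*d
x(H) = -2 + 2*H*(9 + H) (x(H) = -2 + (H + 9)*(H + H) = -2 + (9 + H)*(2*H) = -2 + 2*H*(9 + H))
j(T) = 1/(570 + 2*T) (j(T) = 1/(2*T + (-2 + 2*13² + 18*13)) = 1/(2*T + (-2 + 2*169 + 234)) = 1/(2*T + (-2 + 338 + 234)) = 1/(2*T + 570) = 1/(570 + 2*T))
(N(-201) + 18920)/(j(218) + 42807) = (-201 + 18920)/(1/(2*(285 + 218)) + 42807) = 18719/((½)/503 + 42807) = 18719/((½)*(1/503) + 42807) = 18719/(1/1006 + 42807) = 18719/(43063843/1006) = 18719*(1006/43063843) = 18831314/43063843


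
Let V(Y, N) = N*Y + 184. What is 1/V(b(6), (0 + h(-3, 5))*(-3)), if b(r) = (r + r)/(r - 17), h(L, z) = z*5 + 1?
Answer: 11/2960 ≈ 0.0037162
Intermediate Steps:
h(L, z) = 1 + 5*z (h(L, z) = 5*z + 1 = 1 + 5*z)
b(r) = 2*r/(-17 + r) (b(r) = (2*r)/(-17 + r) = 2*r/(-17 + r))
V(Y, N) = 184 + N*Y
1/V(b(6), (0 + h(-3, 5))*(-3)) = 1/(184 + ((0 + (1 + 5*5))*(-3))*(2*6/(-17 + 6))) = 1/(184 + ((0 + (1 + 25))*(-3))*(2*6/(-11))) = 1/(184 + ((0 + 26)*(-3))*(2*6*(-1/11))) = 1/(184 + (26*(-3))*(-12/11)) = 1/(184 - 78*(-12/11)) = 1/(184 + 936/11) = 1/(2960/11) = 11/2960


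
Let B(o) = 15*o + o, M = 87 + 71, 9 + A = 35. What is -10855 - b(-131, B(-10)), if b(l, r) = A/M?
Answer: -857558/79 ≈ -10855.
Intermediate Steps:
A = 26 (A = -9 + 35 = 26)
M = 158
B(o) = 16*o
b(l, r) = 13/79 (b(l, r) = 26/158 = 26*(1/158) = 13/79)
-10855 - b(-131, B(-10)) = -10855 - 1*13/79 = -10855 - 13/79 = -857558/79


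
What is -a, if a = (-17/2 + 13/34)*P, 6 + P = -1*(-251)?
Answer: 33810/17 ≈ 1988.8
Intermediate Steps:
P = 245 (P = -6 - 1*(-251) = -6 + 251 = 245)
a = -33810/17 (a = (-17/2 + 13/34)*245 = -138/17*245 = -33810/17 ≈ -1988.8)
-a = -1*(-33810/17) = 33810/17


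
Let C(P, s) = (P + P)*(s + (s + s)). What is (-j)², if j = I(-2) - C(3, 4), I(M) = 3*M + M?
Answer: 6400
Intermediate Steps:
I(M) = 4*M
C(P, s) = 6*P*s (C(P, s) = (2*P)*(s + 2*s) = (2*P)*(3*s) = 6*P*s)
j = -80 (j = 4*(-2) - 6*3*4 = -8 - 1*72 = -8 - 72 = -80)
(-j)² = (-1*(-80))² = 80² = 6400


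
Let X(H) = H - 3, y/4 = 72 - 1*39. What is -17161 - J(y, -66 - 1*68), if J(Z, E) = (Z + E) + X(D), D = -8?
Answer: -17148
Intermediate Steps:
y = 132 (y = 4*(72 - 1*39) = 4*(72 - 39) = 4*33 = 132)
X(H) = -3 + H
J(Z, E) = -11 + E + Z (J(Z, E) = (Z + E) + (-3 - 8) = (E + Z) - 11 = -11 + E + Z)
-17161 - J(y, -66 - 1*68) = -17161 - (-11 + (-66 - 1*68) + 132) = -17161 - (-11 + (-66 - 68) + 132) = -17161 - (-11 - 134 + 132) = -17161 - 1*(-13) = -17161 + 13 = -17148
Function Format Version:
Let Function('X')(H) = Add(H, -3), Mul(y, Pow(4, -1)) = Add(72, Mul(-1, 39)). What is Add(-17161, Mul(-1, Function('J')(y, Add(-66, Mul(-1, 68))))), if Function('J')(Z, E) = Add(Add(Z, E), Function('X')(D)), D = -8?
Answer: -17148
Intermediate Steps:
y = 132 (y = Mul(4, Add(72, Mul(-1, 39))) = Mul(4, Add(72, -39)) = Mul(4, 33) = 132)
Function('X')(H) = Add(-3, H)
Function('J')(Z, E) = Add(-11, E, Z) (Function('J')(Z, E) = Add(Add(Z, E), Add(-3, -8)) = Add(Add(E, Z), -11) = Add(-11, E, Z))
Add(-17161, Mul(-1, Function('J')(y, Add(-66, Mul(-1, 68))))) = Add(-17161, Mul(-1, Add(-11, Add(-66, Mul(-1, 68)), 132))) = Add(-17161, Mul(-1, Add(-11, Add(-66, -68), 132))) = Add(-17161, Mul(-1, Add(-11, -134, 132))) = Add(-17161, Mul(-1, -13)) = Add(-17161, 13) = -17148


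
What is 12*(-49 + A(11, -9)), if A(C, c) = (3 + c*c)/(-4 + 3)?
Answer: -1596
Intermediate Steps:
A(C, c) = -3 - c**2 (A(C, c) = (3 + c**2)/(-1) = (3 + c**2)*(-1) = -3 - c**2)
12*(-49 + A(11, -9)) = 12*(-49 + (-3 - 1*(-9)**2)) = 12*(-49 + (-3 - 1*81)) = 12*(-49 + (-3 - 81)) = 12*(-49 - 84) = 12*(-133) = -1596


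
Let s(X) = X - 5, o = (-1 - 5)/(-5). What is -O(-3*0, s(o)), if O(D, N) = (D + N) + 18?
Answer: -71/5 ≈ -14.200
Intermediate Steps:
o = 6/5 (o = -6*(-⅕) = 6/5 ≈ 1.2000)
s(X) = -5 + X
O(D, N) = 18 + D + N
-O(-3*0, s(o)) = -(18 - 3*0 + (-5 + 6/5)) = -(18 + 0 - 19/5) = -1*71/5 = -71/5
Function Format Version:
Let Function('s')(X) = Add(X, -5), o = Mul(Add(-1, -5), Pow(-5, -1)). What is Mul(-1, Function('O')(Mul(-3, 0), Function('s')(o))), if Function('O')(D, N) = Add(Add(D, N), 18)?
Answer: Rational(-71, 5) ≈ -14.200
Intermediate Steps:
o = Rational(6, 5) (o = Mul(-6, Rational(-1, 5)) = Rational(6, 5) ≈ 1.2000)
Function('s')(X) = Add(-5, X)
Function('O')(D, N) = Add(18, D, N)
Mul(-1, Function('O')(Mul(-3, 0), Function('s')(o))) = Mul(-1, Add(18, Mul(-3, 0), Add(-5, Rational(6, 5)))) = Mul(-1, Add(18, 0, Rational(-19, 5))) = Mul(-1, Rational(71, 5)) = Rational(-71, 5)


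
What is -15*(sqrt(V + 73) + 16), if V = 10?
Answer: -240 - 15*sqrt(83) ≈ -376.66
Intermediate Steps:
-15*(sqrt(V + 73) + 16) = -15*(sqrt(10 + 73) + 16) = -15*(sqrt(83) + 16) = -15*(16 + sqrt(83)) = -240 - 15*sqrt(83)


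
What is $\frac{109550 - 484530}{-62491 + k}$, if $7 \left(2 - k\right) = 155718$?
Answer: $\frac{2624860}{593141} \approx 4.4254$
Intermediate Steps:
$k = - \frac{155704}{7}$ ($k = 2 - \frac{155718}{7} = - \frac{155704}{7} \approx -22243.0$)
$\frac{109550 - 484530}{-62491 + k} = \frac{109550 - 484530}{-62491 - \frac{155704}{7}} = - \frac{374980}{- \frac{593141}{7}} = \left(-374980\right) \left(- \frac{7}{593141}\right) = \frac{2624860}{593141}$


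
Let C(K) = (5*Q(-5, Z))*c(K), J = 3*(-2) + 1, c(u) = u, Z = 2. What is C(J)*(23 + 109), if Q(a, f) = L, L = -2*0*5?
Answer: 0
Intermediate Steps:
L = 0 (L = 0*5 = 0)
Q(a, f) = 0
J = -5 (J = -6 + 1 = -5)
C(K) = 0 (C(K) = (5*0)*K = 0*K = 0)
C(J)*(23 + 109) = 0*(23 + 109) = 0*132 = 0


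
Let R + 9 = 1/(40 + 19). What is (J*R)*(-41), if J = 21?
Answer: 456330/59 ≈ 7734.4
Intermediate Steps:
R = -530/59 (R = -9 + 1/(40 + 19) = -9 + 1/59 = -530/59 ≈ -8.9830)
(J*R)*(-41) = (21*(-530/59))*(-41) = -11130/59*(-41) = 456330/59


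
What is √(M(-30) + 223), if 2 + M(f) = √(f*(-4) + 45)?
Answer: √(221 + √165) ≈ 15.292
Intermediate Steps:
M(f) = -2 + √(45 - 4*f) (M(f) = -2 + √(f*(-4) + 45) = -2 + √(-4*f + 45) = -2 + √(45 - 4*f))
√(M(-30) + 223) = √((-2 + √(45 - 4*(-30))) + 223) = √((-2 + √(45 + 120)) + 223) = √((-2 + √165) + 223) = √(221 + √165)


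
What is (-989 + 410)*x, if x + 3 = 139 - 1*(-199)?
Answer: -193965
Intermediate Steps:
x = 335 (x = -3 + (139 - 1*(-199)) = -3 + (139 + 199) = -3 + 338 = 335)
(-989 + 410)*x = (-989 + 410)*335 = -579*335 = -193965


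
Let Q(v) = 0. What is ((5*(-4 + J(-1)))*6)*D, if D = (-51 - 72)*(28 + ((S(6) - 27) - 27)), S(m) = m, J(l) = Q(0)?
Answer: -295200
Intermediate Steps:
J(l) = 0
D = 2460 (D = (-51 - 72)*(28 + ((6 - 27) - 27)) = -123*(28 + (-21 - 27)) = -123*(28 - 48) = -123*(-20) = 2460)
((5*(-4 + J(-1)))*6)*D = ((5*(-4 + 0))*6)*2460 = ((5*(-4))*6)*2460 = -20*6*2460 = -120*2460 = -295200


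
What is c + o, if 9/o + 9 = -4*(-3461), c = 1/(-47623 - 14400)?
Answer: 544372/858088205 ≈ 0.00063440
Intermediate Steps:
c = -1/62023 (c = 1/(-62023) = -1/62023 ≈ -1.6123e-5)
o = 9/13835 (o = 9/(-9 - 4*(-3461)) = 9/(-9 + 13844) = 9/13835 ≈ 0.00065052)
c + o = -1/62023 + 9/13835 = 544372/858088205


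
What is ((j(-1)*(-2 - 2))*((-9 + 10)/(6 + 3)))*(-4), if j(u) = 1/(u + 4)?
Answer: 16/27 ≈ 0.59259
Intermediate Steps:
j(u) = 1/(4 + u)
((j(-1)*(-2 - 2))*((-9 + 10)/(6 + 3)))*(-4) = (((-2 - 2)/(4 - 1))*((-9 + 10)/(6 + 3)))*(-4) = ((-4/3)*(1/9))*(-4) = (((⅓)*(-4))*(1*(⅑)))*(-4) = -4/3*⅑*(-4) = -4/27*(-4) = 16/27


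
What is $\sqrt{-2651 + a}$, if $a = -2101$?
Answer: $12 i \sqrt{33} \approx 68.935 i$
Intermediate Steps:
$\sqrt{-2651 + a} = \sqrt{-2651 - 2101} = \sqrt{-4752} = 12 i \sqrt{33}$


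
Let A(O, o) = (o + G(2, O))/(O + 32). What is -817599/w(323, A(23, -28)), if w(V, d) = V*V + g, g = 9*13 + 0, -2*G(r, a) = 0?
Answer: -817599/104446 ≈ -7.8280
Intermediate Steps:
G(r, a) = 0 (G(r, a) = -½*0 = 0)
A(O, o) = o/(32 + O) (A(O, o) = (o + 0)/(O + 32) = o/(32 + O))
g = 117 (g = 117 + 0 = 117)
w(V, d) = 117 + V² (w(V, d) = V*V + 117 = V² + 117 = 117 + V²)
-817599/w(323, A(23, -28)) = -817599/(117 + 323²) = -817599/(117 + 104329) = -817599/104446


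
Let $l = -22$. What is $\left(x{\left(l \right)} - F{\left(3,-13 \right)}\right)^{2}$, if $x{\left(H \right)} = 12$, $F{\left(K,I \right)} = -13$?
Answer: $625$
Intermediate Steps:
$\left(x{\left(l \right)} - F{\left(3,-13 \right)}\right)^{2} = \left(12 - -13\right)^{2} = \left(12 + 13\right)^{2} = 25^{2} = 625$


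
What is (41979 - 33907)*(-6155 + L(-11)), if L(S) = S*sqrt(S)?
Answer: -49683160 - 88792*I*sqrt(11) ≈ -4.9683e+7 - 2.9449e+5*I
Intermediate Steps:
L(S) = S**(3/2)
(41979 - 33907)*(-6155 + L(-11)) = (41979 - 33907)*(-6155 + (-11)**(3/2)) = 8072*(-6155 - 11*I*sqrt(11)) = -49683160 - 88792*I*sqrt(11)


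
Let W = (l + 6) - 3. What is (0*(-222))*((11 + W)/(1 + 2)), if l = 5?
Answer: 0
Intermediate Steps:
W = 8 (W = (5 + 6) - 3 = 11 - 3 = 8)
(0*(-222))*((11 + W)/(1 + 2)) = (0*(-222))*((11 + 8)/(1 + 2)) = 0*(19/3) = 0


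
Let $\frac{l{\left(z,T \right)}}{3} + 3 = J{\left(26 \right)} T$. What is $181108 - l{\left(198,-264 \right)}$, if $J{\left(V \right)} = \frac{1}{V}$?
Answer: $\frac{2354917}{13} \approx 1.8115 \cdot 10^{5}$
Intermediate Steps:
$l{\left(z,T \right)} = -9 + \frac{3 T}{26}$ ($l{\left(z,T \right)} = -9 + 3 \frac{T}{26} = -9 + \frac{3 T}{26}$)
$181108 - l{\left(198,-264 \right)} = 181108 - \left(-9 + \frac{3}{26} \left(-264\right)\right) = 181108 - \left(-9 - \frac{396}{13}\right) = 181108 - - \frac{513}{13} = 181108 + \frac{513}{13} = \frac{2354917}{13}$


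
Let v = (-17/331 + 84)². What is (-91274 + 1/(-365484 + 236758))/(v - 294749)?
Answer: 257453820567985/811511303651464 ≈ 0.31725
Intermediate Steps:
v = 772117369/109561 (v = (-17*1/331 + 84)² = (-17/331 + 84)² = (27787/331)² = 772117369/109561 ≈ 7047.4)
(-91274 + 1/(-365484 + 236758))/(v - 294749) = (-91274 + 1/(-365484 + 236758))/(772117369/109561 - 294749) = (-91274 + 1/(-128726))/(-31520877820/109561) = (-91274 - 1/128726)*(-109561/31520877820) = -11749336925/128726*(-109561/31520877820) = 257453820567985/811511303651464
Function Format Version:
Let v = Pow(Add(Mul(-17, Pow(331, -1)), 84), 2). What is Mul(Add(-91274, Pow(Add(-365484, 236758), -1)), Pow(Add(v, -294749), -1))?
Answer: Rational(257453820567985, 811511303651464) ≈ 0.31725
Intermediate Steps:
v = Rational(772117369, 109561) (v = Pow(Add(Mul(-17, Rational(1, 331)), 84), 2) = Pow(Add(Rational(-17, 331), 84), 2) = Pow(Rational(27787, 331), 2) = Rational(772117369, 109561) ≈ 7047.4)
Mul(Add(-91274, Pow(Add(-365484, 236758), -1)), Pow(Add(v, -294749), -1)) = Mul(Add(-91274, Pow(Add(-365484, 236758), -1)), Pow(Add(Rational(772117369, 109561), -294749), -1)) = Mul(Add(-91274, Pow(-128726, -1)), Pow(Rational(-31520877820, 109561), -1)) = Mul(Add(-91274, Rational(-1, 128726)), Rational(-109561, 31520877820)) = Mul(Rational(-11749336925, 128726), Rational(-109561, 31520877820)) = Rational(257453820567985, 811511303651464)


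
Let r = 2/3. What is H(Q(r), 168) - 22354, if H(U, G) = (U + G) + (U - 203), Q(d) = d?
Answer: -67163/3 ≈ -22388.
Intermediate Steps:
r = ⅔ (r = 2*(⅓) = ⅔ ≈ 0.66667)
H(U, G) = -203 + G + 2*U (H(U, G) = (G + U) + (-203 + U) = -203 + G + 2*U)
H(Q(r), 168) - 22354 = (-203 + 168 + 2*(⅔)) - 22354 = (-203 + 168 + 4/3) - 22354 = -101/3 - 22354 = -67163/3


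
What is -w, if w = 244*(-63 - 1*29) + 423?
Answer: 22025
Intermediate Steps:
w = -22025 (w = 244*(-63 - 29) + 423 = 244*(-92) + 423 = -22448 + 423 = -22025)
-w = -1*(-22025) = 22025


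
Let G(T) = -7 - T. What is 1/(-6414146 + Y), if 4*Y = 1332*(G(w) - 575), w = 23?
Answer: -1/6615611 ≈ -1.5116e-7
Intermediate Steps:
Y = -201465 (Y = (1332*((-7 - 1*23) - 575))/4 = (1332*((-7 - 23) - 575))/4 = (1332*(-30 - 575))/4 = (1332*(-605))/4 = (¼)*(-805860) = -201465)
1/(-6414146 + Y) = 1/(-6414146 - 201465) = 1/(-6615611) = -1/6615611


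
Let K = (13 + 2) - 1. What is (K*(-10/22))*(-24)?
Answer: 1680/11 ≈ 152.73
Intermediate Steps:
K = 14 (K = 15 - 1 = 14)
(K*(-10/22))*(-24) = (14*(-10/22))*(-24) = (14*(-10*1/22))*(-24) = (14*(-5/11))*(-24) = -70/11*(-24) = 1680/11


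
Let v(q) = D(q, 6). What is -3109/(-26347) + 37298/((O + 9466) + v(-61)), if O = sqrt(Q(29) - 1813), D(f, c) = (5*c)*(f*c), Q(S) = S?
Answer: -21774430748/888816045 - 1097*I*sqrt(446)/33735 ≈ -24.498 - 0.68674*I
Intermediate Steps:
D(f, c) = 5*f*c**2 (D(f, c) = (5*c)*(c*f) = 5*f*c**2)
v(q) = 180*q (v(q) = 5*q*6**2 = 5*q*36 = 180*q)
O = 2*I*sqrt(446) (O = sqrt(29 - 1813) = sqrt(-1784) = 2*I*sqrt(446) ≈ 42.237*I)
-3109/(-26347) + 37298/((O + 9466) + v(-61)) = -3109/(-26347) + 37298/((2*I*sqrt(446) + 9466) + 180*(-61)) = -3109*(-1/26347) + 37298/((9466 + 2*I*sqrt(446)) - 10980) = 3109/26347 + 37298/(-1514 + 2*I*sqrt(446))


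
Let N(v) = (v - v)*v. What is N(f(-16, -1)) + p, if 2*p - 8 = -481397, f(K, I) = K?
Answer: -481389/2 ≈ -2.4069e+5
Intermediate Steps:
p = -481389/2 (p = 4 + (½)*(-481397) = 4 - 481397/2 = -481389/2 ≈ -2.4069e+5)
N(v) = 0 (N(v) = 0*v = 0)
N(f(-16, -1)) + p = 0 - 481389/2 = -481389/2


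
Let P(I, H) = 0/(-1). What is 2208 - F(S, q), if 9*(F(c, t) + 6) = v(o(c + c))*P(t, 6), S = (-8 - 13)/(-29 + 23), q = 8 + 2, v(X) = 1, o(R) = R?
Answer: 2214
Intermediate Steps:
P(I, H) = 0 (P(I, H) = 0*(-1) = 0)
q = 10
S = 7/2 (S = -21/(-6) = -21*(-1/6) = 7/2 ≈ 3.5000)
F(c, t) = -6 (F(c, t) = -6 + (1*0)/9 = -6 + (1/9)*0 = -6 + 0 = -6)
2208 - F(S, q) = 2208 - 1*(-6) = 2208 + 6 = 2214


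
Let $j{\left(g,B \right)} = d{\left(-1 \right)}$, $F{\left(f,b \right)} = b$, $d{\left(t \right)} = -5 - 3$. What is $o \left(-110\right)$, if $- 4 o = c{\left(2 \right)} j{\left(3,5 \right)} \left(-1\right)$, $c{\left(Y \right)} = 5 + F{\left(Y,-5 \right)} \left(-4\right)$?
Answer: $5500$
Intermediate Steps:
$d{\left(t \right)} = -8$ ($d{\left(t \right)} = -5 - 3 = -8$)
$c{\left(Y \right)} = 25$ ($c{\left(Y \right)} = 5 - -20 = 5 + 20 = 25$)
$j{\left(g,B \right)} = -8$
$o = -50$ ($o = - \frac{25 \left(-8\right) \left(-1\right)}{4} = - \frac{\left(-200\right) \left(-1\right)}{4} = \left(- \frac{1}{4}\right) 200 = -50$)
$o \left(-110\right) = \left(-50\right) \left(-110\right) = 5500$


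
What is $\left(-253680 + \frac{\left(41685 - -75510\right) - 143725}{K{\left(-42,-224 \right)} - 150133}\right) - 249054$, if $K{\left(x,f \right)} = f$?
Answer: $- \frac{75589549508}{150357} \approx -5.0273 \cdot 10^{5}$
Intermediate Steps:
$\left(-253680 + \frac{\left(41685 - -75510\right) - 143725}{K{\left(-42,-224 \right)} - 150133}\right) - 249054 = \left(-253680 + \frac{\left(41685 - -75510\right) - 143725}{-224 - 150133}\right) - 249054 = \left(-253680 + \frac{\left(41685 + 75510\right) - 143725}{-150357}\right) - 249054 = \left(-253680 + \left(117195 - 143725\right) \left(- \frac{1}{150357}\right)\right) - 249054 = \left(-253680 - - \frac{26530}{150357}\right) - 249054 = \left(-253680 + \frac{26530}{150357}\right) - 249054 = - \frac{38142537230}{150357} - 249054 = - \frac{75589549508}{150357}$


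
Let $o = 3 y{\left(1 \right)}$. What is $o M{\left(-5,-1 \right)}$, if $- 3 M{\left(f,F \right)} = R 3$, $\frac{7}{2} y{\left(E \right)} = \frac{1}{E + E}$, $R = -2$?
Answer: $\frac{6}{7} \approx 0.85714$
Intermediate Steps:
$y{\left(E \right)} = \frac{1}{7 E}$ ($y{\left(E \right)} = \frac{2}{7 \left(E + E\right)} = \frac{2}{7 \cdot 2 E} = \frac{2 \frac{1}{2 E}}{7} = \frac{1}{7 E}$)
$M{\left(f,F \right)} = 2$ ($M{\left(f,F \right)} = - \frac{\left(-2\right) 3}{3} = \left(- \frac{1}{3}\right) \left(-6\right) = 2$)
$o = \frac{3}{7}$ ($o = 3 \frac{1}{7 \cdot 1} = 3 \cdot \frac{1}{7} \cdot 1 = 3 \cdot \frac{1}{7} = \frac{3}{7} \approx 0.42857$)
$o M{\left(-5,-1 \right)} = \frac{3}{7} \cdot 2 = \frac{6}{7}$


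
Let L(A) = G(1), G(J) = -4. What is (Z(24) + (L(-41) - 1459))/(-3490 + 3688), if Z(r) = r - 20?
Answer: -1459/198 ≈ -7.3687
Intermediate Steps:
L(A) = -4
Z(r) = -20 + r
(Z(24) + (L(-41) - 1459))/(-3490 + 3688) = ((-20 + 24) + (-4 - 1459))/(-3490 + 3688) = (4 - 1463)/198 = -1459*1/198 = -1459/198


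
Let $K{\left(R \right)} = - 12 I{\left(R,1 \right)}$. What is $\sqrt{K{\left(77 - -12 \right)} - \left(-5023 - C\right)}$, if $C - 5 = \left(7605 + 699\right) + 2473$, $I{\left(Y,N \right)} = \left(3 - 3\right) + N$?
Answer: $\sqrt{15793} \approx 125.67$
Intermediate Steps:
$I{\left(Y,N \right)} = N$ ($I{\left(Y,N \right)} = 0 + N = N$)
$C = 10782$ ($C = 5 + \left(\left(7605 + 699\right) + 2473\right) = 5 + \left(8304 + 2473\right) = 5 + 10777 = 10782$)
$K{\left(R \right)} = -12$ ($K{\left(R \right)} = \left(-12\right) 1 = -12$)
$\sqrt{K{\left(77 - -12 \right)} - \left(-5023 - C\right)} = \sqrt{-12 - \left(-5023 - 10782\right)} = \sqrt{-12 + \left(5023 - -10782\right)} = \sqrt{-12 + \left(5023 + 10782\right)} = \sqrt{-12 + 15805} = \sqrt{15793}$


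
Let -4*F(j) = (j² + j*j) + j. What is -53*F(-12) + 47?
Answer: 3704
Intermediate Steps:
F(j) = -j²/2 - j/4 (F(j) = -((j² + j*j) + j)/4 = -((j² + j²) + j)/4 = -(2*j² + j)/4 = -(j + 2*j²)/4 = -j²/2 - j/4)
-53*F(-12) + 47 = -(-53)*(-12)*(1 + 2*(-12))/4 + 47 = -(-53)*(-12)*(1 - 24)/4 + 47 = -(-53)*(-12)*(-23)/4 + 47 = -53*(-69) + 47 = 3657 + 47 = 3704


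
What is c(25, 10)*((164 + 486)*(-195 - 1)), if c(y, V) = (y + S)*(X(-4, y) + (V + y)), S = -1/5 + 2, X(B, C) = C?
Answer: -204859200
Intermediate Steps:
S = 9/5 (S = -1*⅕ + 2 = -⅕ + 2 = 9/5 ≈ 1.8000)
c(y, V) = (9/5 + y)*(V + 2*y) (c(y, V) = (y + 9/5)*(y + (V + y)) = (9/5 + y)*(V + 2*y))
c(25, 10)*((164 + 486)*(-195 - 1)) = (2*25² + (9/5)*10 + (18/5)*25 + 10*25)*((164 + 486)*(-195 - 1)) = (2*625 + 18 + 90 + 250)*(650*(-196)) = (1250 + 18 + 90 + 250)*(-127400) = 1608*(-127400) = -204859200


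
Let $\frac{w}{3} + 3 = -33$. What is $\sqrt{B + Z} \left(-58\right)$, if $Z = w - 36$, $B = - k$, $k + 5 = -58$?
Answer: $- 522 i \approx - 522.0 i$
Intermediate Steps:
$w = -108$ ($w = -9 + 3 \left(-33\right) = -9 - 99 = -108$)
$k = -63$ ($k = -5 - 58 = -63$)
$B = 63$ ($B = \left(-1\right) \left(-63\right) = 63$)
$Z = -144$ ($Z = -108 - 36 = -144$)
$\sqrt{B + Z} \left(-58\right) = \sqrt{63 - 144} \left(-58\right) = \sqrt{-81} \left(-58\right) = 9 i \left(-58\right) = - 522 i$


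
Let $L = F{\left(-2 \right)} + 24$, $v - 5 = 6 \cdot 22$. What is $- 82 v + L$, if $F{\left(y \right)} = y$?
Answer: $-11212$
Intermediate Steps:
$v = 137$ ($v = 5 + 6 \cdot 22 = 5 + 132 = 137$)
$L = 22$ ($L = -2 + 24 = 22$)
$- 82 v + L = \left(-82\right) 137 + 22 = -11234 + 22 = -11212$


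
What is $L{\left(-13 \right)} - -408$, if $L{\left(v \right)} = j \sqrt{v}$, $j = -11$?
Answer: $408 - 11 i \sqrt{13} \approx 408.0 - 39.661 i$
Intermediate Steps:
$L{\left(v \right)} = - 11 \sqrt{v}$
$L{\left(-13 \right)} - -408 = - 11 \sqrt{-13} - -408 = - 11 i \sqrt{13} + 408 = 408 - 11 i \sqrt{13}$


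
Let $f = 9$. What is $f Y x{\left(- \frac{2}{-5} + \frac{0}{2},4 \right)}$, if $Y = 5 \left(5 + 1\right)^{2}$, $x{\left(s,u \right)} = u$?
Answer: $6480$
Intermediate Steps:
$Y = 180$ ($Y = 5 \cdot 6^{2} = 5 \cdot 36 = 180$)
$f Y x{\left(- \frac{2}{-5} + \frac{0}{2},4 \right)} = 9 \cdot 180 \cdot 4 = 1620 \cdot 4 = 6480$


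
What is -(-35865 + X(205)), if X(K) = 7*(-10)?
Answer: 35935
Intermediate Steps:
X(K) = -70
-(-35865 + X(205)) = -(-35865 - 70) = -1*(-35935) = 35935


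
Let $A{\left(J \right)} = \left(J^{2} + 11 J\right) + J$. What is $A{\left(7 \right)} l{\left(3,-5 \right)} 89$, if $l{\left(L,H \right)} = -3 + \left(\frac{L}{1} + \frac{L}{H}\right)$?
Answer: $- \frac{35511}{5} \approx -7102.2$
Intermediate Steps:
$l{\left(L,H \right)} = -3 + L + \frac{L}{H}$ ($l{\left(L,H \right)} = -3 + \left(L 1 + \frac{L}{H}\right) = -3 + \left(L + \frac{L}{H}\right) = -3 + L + \frac{L}{H}$)
$A{\left(J \right)} = J^{2} + 12 J$
$A{\left(7 \right)} l{\left(3,-5 \right)} 89 = 7 \left(12 + 7\right) \left(-3 + 3 + \frac{3}{-5}\right) 89 = 7 \cdot 19 \left(-3 + 3 + 3 \left(- \frac{1}{5}\right)\right) 89 = 133 \left(-3 + 3 - \frac{3}{5}\right) 89 = 133 \left(- \frac{3}{5}\right) 89 = \left(- \frac{399}{5}\right) 89 = - \frac{35511}{5}$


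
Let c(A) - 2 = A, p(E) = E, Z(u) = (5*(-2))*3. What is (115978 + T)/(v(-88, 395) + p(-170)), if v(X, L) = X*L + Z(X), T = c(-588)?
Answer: -7212/2185 ≈ -3.3007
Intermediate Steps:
Z(u) = -30 (Z(u) = -10*3 = -30)
c(A) = 2 + A
T = -586 (T = 2 - 588 = -586)
v(X, L) = -30 + L*X (v(X, L) = X*L - 30 = L*X - 30 = -30 + L*X)
(115978 + T)/(v(-88, 395) + p(-170)) = (115978 - 586)/((-30 + 395*(-88)) - 170) = 115392/((-30 - 34760) - 170) = 115392/(-34790 - 170) = 115392/(-34960) = 115392*(-1/34960) = -7212/2185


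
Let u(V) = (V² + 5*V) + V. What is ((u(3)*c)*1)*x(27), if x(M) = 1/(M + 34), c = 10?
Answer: 270/61 ≈ 4.4262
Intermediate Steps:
u(V) = V² + 6*V
x(M) = 1/(34 + M)
((u(3)*c)*1)*x(27) = (((3*(6 + 3))*10)*1)/(34 + 27) = (((3*9)*10)*1)/61 = ((27*10)*1)*(1/61) = (270*1)*(1/61) = 270*(1/61) = 270/61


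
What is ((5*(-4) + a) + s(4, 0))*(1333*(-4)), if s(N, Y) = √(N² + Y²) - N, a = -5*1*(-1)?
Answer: 79980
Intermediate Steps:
a = 5 (a = -5*(-1) = 5)
((5*(-4) + a) + s(4, 0))*(1333*(-4)) = ((5*(-4) + 5) + (√(4² + 0²) - 1*4))*(1333*(-4)) = ((-20 + 5) + (√(16 + 0) - 4))*(-5332) = (-15 + (√16 - 4))*(-5332) = (-15 + (4 - 4))*(-5332) = (-15 + 0)*(-5332) = -15*(-5332) = 79980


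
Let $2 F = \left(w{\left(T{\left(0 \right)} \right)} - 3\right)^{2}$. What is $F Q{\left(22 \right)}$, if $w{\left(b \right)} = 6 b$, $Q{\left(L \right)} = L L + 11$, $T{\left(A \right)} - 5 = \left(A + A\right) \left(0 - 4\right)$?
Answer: $\frac{360855}{2} \approx 1.8043 \cdot 10^{5}$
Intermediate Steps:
$T{\left(A \right)} = 5 - 8 A$ ($T{\left(A \right)} = 5 + \left(A + A\right) \left(0 - 4\right) = 5 + 2 A \left(-4\right) = 5 - 8 A$)
$Q{\left(L \right)} = 11 + L^{2}$ ($Q{\left(L \right)} = L^{2} + 11 = 11 + L^{2}$)
$F = \frac{729}{2}$ ($F = \frac{\left(6 \left(5 - 0\right) - 3\right)^{2}}{2} = \frac{\left(6 \left(5 + 0\right) - 3\right)^{2}}{2} = \frac{\left(6 \cdot 5 - 3\right)^{2}}{2} = \frac{\left(30 - 3\right)^{2}}{2} = \frac{27^{2}}{2} = \frac{1}{2} \cdot 729 = \frac{729}{2} \approx 364.5$)
$F Q{\left(22 \right)} = \frac{729 \left(11 + 22^{2}\right)}{2} = \frac{729 \left(11 + 484\right)}{2} = \frac{729}{2} \cdot 495 = \frac{360855}{2}$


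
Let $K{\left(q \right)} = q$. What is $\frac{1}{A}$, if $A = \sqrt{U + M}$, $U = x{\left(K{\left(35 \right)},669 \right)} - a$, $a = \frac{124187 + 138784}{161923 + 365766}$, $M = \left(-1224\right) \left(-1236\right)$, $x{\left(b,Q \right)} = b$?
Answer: $\frac{\sqrt{26329698883763510}}{199584974360} \approx 0.00081301$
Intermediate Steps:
$M = 1512864$
$a = \frac{262971}{527689} \approx 0.49834$
$U = \frac{18206144}{527689}$ ($U = 35 - \frac{262971}{527689} = \frac{18206144}{527689} \approx 34.502$)
$A = \frac{4 \sqrt{26329698883763510}}{527689}$ ($A = \sqrt{\frac{18206144}{527689} + 1512864} = \sqrt{\frac{798339897440}{527689}} = \frac{4 \sqrt{26329698883763510}}{527689} \approx 1230.0$)
$\frac{1}{A} = \frac{1}{\frac{4}{527689} \sqrt{26329698883763510}} = \frac{\sqrt{26329698883763510}}{199584974360}$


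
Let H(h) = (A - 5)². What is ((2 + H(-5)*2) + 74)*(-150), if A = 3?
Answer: -12600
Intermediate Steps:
H(h) = 4 (H(h) = (3 - 5)² = (-2)² = 4)
((2 + H(-5)*2) + 74)*(-150) = ((2 + 4*2) + 74)*(-150) = ((2 + 8) + 74)*(-150) = (10 + 74)*(-150) = 84*(-150) = -12600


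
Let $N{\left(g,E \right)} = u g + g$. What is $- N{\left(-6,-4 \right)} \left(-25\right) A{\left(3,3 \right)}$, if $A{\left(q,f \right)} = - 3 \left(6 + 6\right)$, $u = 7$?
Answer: $43200$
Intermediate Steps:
$N{\left(g,E \right)} = 8 g$ ($N{\left(g,E \right)} = 7 g + g = 8 g$)
$A{\left(q,f \right)} = -36$ ($A{\left(q,f \right)} = \left(-3\right) 12 = -36$)
$- N{\left(-6,-4 \right)} \left(-25\right) A{\left(3,3 \right)} = - 8 \left(-6\right) \left(-25\right) \left(-36\right) = - \left(-48\right) \left(-25\right) \left(-36\right) = - 1200 \left(-36\right) = \left(-1\right) \left(-43200\right) = 43200$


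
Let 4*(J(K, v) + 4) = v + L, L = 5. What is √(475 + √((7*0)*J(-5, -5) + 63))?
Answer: √(475 + 3*√7) ≈ 21.976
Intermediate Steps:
J(K, v) = -11/4 + v/4 (J(K, v) = -4 + (v + 5)/4 = -4 + (5 + v)/4 = -4 + (5/4 + v/4) = -11/4 + v/4)
√(475 + √((7*0)*J(-5, -5) + 63)) = √(475 + √((7*0)*(-11/4 + (¼)*(-5)) + 63)) = √(475 + √(0*(-11/4 - 5/4) + 63)) = √(475 + √(0*(-4) + 63)) = √(475 + √(0 + 63)) = √(475 + √63) = √(475 + 3*√7)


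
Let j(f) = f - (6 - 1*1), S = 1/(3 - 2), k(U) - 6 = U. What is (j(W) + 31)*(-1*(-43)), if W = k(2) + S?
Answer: 1505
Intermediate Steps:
k(U) = 6 + U
S = 1 (S = 1/1 = 1)
W = 9 (W = (6 + 2) + 1 = 8 + 1 = 9)
j(f) = -5 + f (j(f) = f - (6 - 1) = f - 1*5 = f - 5 = -5 + f)
(j(W) + 31)*(-1*(-43)) = ((-5 + 9) + 31)*(-1*(-43)) = (4 + 31)*43 = 35*43 = 1505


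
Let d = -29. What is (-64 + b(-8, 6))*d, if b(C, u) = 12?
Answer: 1508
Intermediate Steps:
(-64 + b(-8, 6))*d = (-64 + 12)*(-29) = -52*(-29) = 1508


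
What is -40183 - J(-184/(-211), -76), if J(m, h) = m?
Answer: -8478797/211 ≈ -40184.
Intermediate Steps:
-40183 - J(-184/(-211), -76) = -40183 - (-184)/(-211) = -40183 - (-184)*(-1)/211 = -40183 - 1*184/211 = -40183 - 184/211 = -8478797/211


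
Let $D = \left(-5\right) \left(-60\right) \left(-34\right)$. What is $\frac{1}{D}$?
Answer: $- \frac{1}{10200} \approx -9.8039 \cdot 10^{-5}$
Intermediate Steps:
$D = -10200$ ($D = 300 \left(-34\right) = -10200$)
$\frac{1}{D} = \frac{1}{-10200} = - \frac{1}{10200}$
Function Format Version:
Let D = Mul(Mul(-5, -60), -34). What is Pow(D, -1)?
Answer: Rational(-1, 10200) ≈ -9.8039e-5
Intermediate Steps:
D = -10200 (D = Mul(300, -34) = -10200)
Pow(D, -1) = Pow(-10200, -1) = Rational(-1, 10200)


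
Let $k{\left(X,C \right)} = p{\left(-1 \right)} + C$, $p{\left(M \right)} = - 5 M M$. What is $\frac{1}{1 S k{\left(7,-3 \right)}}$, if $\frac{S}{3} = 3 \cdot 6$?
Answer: $- \frac{1}{432} \approx -0.0023148$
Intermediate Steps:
$p{\left(M \right)} = - 5 M^{2}$
$S = 54$ ($S = 3 \cdot 3 \cdot 6 = 3 \cdot 18 = 54$)
$k{\left(X,C \right)} = -5 + C$ ($k{\left(X,C \right)} = - 5 \left(-1\right)^{2} + C = \left(-5\right) 1 + C = -5 + C$)
$\frac{1}{1 S k{\left(7,-3 \right)}} = \frac{1}{1 \cdot 54 \left(-5 - 3\right)} = \frac{1}{54 \left(-8\right)} = \frac{1}{-432} = - \frac{1}{432}$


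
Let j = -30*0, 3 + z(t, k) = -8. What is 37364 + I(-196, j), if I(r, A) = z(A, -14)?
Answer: 37353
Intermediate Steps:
z(t, k) = -11 (z(t, k) = -3 - 8 = -11)
j = 0
I(r, A) = -11
37364 + I(-196, j) = 37364 - 11 = 37353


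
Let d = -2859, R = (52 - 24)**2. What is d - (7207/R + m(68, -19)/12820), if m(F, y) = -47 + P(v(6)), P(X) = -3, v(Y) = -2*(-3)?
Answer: -1441391023/502544 ≈ -2868.2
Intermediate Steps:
R = 784 (R = 28**2 = 784)
v(Y) = 6
m(F, y) = -50 (m(F, y) = -47 - 3 = -50)
d - (7207/R + m(68, -19)/12820) = -2859 - (7207/784 - 50/12820) = -2859 - (7207*(1/784) - 50*1/12820) = -2859 - (7207/784 - 5/1282) = -2859 - 1*4617727/502544 = -2859 - 4617727/502544 = -1441391023/502544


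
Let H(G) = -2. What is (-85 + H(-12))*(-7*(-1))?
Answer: -609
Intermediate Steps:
(-85 + H(-12))*(-7*(-1)) = (-85 - 2)*(-7*(-1)) = -87*7 = -609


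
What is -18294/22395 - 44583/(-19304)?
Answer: 215096303/144104360 ≈ 1.4926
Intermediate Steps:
-18294/22395 - 44583/(-19304) = -18294*1/22395 - 44583*(-1/19304) = -6098/7465 + 44583/19304 = 215096303/144104360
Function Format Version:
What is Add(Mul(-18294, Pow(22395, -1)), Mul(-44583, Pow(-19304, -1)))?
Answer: Rational(215096303, 144104360) ≈ 1.4926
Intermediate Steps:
Add(Mul(-18294, Pow(22395, -1)), Mul(-44583, Pow(-19304, -1))) = Add(Mul(-18294, Rational(1, 22395)), Mul(-44583, Rational(-1, 19304))) = Add(Rational(-6098, 7465), Rational(44583, 19304)) = Rational(215096303, 144104360)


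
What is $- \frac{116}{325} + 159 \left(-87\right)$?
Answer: $- \frac{4495841}{325} \approx -13833.0$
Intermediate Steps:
$- \frac{116}{325} + 159 \left(-87\right) = \left(-116\right) \frac{1}{325} - 13833 = - \frac{116}{325} - 13833 = - \frac{4495841}{325}$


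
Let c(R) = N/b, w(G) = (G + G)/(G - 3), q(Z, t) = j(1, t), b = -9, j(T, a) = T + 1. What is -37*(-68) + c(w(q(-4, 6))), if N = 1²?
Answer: 22643/9 ≈ 2515.9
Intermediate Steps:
j(T, a) = 1 + T
q(Z, t) = 2 (q(Z, t) = 1 + 1 = 2)
w(G) = 2*G/(-3 + G) (w(G) = (2*G)/(-3 + G) = 2*G/(-3 + G))
N = 1
c(R) = -⅑ (c(R) = 1/(-9) = 1*(-⅑) = -⅑)
-37*(-68) + c(w(q(-4, 6))) = -37*(-68) - ⅑ = 2516 - ⅑ = 22643/9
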